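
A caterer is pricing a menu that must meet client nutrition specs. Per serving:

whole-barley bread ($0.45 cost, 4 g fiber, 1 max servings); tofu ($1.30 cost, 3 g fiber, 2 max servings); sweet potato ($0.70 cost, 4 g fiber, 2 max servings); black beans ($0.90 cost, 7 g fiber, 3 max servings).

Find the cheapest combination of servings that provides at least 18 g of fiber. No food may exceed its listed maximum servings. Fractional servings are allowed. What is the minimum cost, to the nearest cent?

Cost per g of fiber: whole-barley bread $0.1125, black beans $0.1286, sweet potato $0.1750, tofu $0.4333.
Take 1 serving of whole-barley bread: +4.0 g fiber for $0.45 (total $0.45, still need 14.0 g).
Take 2 servings of black beans: +14.0 g fiber for $1.80 (total $2.25, still need 0.0 g).
Greedy by cheapest-per-g is optimal for a single linear constraint, so the minimum cost is $2.25.

$2.25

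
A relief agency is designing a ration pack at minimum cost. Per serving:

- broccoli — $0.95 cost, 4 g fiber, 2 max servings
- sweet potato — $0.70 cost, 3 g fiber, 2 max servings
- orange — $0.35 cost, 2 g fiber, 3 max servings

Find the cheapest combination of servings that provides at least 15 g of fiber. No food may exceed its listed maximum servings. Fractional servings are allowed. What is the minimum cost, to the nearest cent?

Cost per g of fiber: orange $0.1750, sweet potato $0.2333, broccoli $0.2375.
Take 3 servings of orange: +6.0 g fiber for $1.05 (total $1.05, still need 9.0 g).
Take 2 servings of sweet potato: +6.0 g fiber for $1.40 (total $2.45, still need 3.0 g).
Take 0.75 servings of broccoli: +3.0 g fiber for $0.71 (total $3.16, still need 0.0 g).
Filling from the cheapest source first is optimal under one linear minimum: $3.16.

$3.16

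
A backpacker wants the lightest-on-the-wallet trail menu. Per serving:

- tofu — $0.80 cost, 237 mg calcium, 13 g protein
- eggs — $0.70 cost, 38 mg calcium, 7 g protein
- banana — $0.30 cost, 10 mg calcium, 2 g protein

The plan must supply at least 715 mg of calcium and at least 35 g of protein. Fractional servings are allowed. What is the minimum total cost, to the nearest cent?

Minimising a linear cost over {calcium ≥ 715, protein ≥ 35, servings ≥ 0} — the optimum is at a vertex, using one or two foods.
tofu only: max(715/237, 35/13) = 3.017 servings → $2.41.
eggs only: max(715/38, 35/7) = 18.82 servings → $13.17.
banana only: max(715/10, 35/2) = 71.5 servings → $21.45.
tofu + eggs with both targets exact would need a negative amount; discard.
tofu + banana: the both-tight solution has a negative serving — not a feasible corner.
eggs + banana: the both-tight solution has a negative serving — not a feasible corner.
So the least-cost plan costs $2.41.

$2.41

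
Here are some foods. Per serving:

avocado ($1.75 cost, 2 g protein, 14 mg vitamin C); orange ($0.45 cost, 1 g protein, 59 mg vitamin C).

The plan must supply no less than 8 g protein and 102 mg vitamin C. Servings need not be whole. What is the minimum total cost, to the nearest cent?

Two binding constraints pin down two serving amounts, so the optimal mix uses at most two foods. The candidates are each food alone (scaled to the tighter of protein/vitamin C) and each pair with both constraints tight.
avocado only: max(8/2, 102/14) = 7.286 servings → $12.75.
orange only: max(8/1, 102/59) = 8 servings → $3.60.
avocado + orange with both tight: 3.558 servings and 0.8846 servings → $6.62.
The minimum over all feasible corners is $3.60.

$3.60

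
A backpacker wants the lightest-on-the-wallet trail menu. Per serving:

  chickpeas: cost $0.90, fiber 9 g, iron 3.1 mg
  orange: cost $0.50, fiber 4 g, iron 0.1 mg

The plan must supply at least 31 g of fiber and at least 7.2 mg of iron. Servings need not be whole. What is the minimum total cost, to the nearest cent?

$3.10

For a min-cost LP with two ≥-constraints, a basic feasible solution has at most two positive variables.
chickpeas only: max(31/9, 7.2/3.1) = 3.444 servings → $3.10.
orange only: max(31/4, 7.2/0.1) = 72 servings → $36.00.
chickpeas + orange with both tight: 2.235 servings and 2.722 servings → $3.37.
Cheapest feasible corner: $3.10.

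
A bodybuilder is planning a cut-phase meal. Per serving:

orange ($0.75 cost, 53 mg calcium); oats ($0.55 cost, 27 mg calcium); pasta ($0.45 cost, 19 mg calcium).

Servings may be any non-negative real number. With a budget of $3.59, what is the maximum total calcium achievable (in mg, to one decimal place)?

253.7 mg

Calcium per dollar: orange 70.67, oats 49.09, pasta 42.22.
With no serving limits, spend the whole cost allowance on orange: $3.59 / $0.75 × 53 mg = 253.7 mg.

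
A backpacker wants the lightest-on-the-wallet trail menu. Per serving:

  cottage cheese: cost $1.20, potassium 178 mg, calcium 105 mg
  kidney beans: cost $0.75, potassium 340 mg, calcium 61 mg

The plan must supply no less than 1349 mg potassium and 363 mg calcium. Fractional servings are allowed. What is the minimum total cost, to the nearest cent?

$4.31

This is a tiny linear program; its minimum lies at a vertex of the feasible set. List the vertices and price them.
cottage cheese only: max(1349/178, 363/105) = 7.579 servings → $9.09.
kidney beans only: max(1349/340, 363/61) = 5.951 servings → $4.46.
cottage cheese + kidney beans with both tight: 1.656 servings and 3.101 servings → $4.31.
Cheapest feasible corner: $4.31.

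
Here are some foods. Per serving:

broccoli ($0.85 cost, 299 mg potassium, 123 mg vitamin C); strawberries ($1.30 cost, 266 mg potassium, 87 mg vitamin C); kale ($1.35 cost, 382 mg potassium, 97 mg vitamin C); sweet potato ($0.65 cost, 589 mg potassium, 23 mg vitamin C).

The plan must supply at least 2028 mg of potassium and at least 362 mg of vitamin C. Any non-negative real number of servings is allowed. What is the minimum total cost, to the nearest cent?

Minimising a linear cost over {potassium ≥ 2028, vitamin C ≥ 362, servings ≥ 0} — the optimum is at a vertex, using one or two foods.
broccoli only: max(2028/299, 362/123) = 6.783 servings → $5.77.
strawberries only: max(2028/266, 362/87) = 7.624 servings → $9.91.
kale only: max(2028/382, 362/97) = 5.309 servings → $7.17.
sweet potato only: max(2028/589, 362/23) = 15.74 servings → $10.23.
broccoli + strawberries with both targets exact would need a negative amount; discard.
broccoli + kale with both targets exact would need a negative amount; discard.
broccoli + sweet potato with both tight: 2.54 servings and 2.154 servings → $3.56.
strawberries + kale: the both-tight solution has a negative serving — not a feasible corner.
strawberries + sweet potato with both tight: 3.691 servings and 1.776 servings → $5.95.
kale + sweet potato with both tight: 3.445 servings and 1.209 servings → $5.44.
So the least-cost plan costs $3.56.

$3.56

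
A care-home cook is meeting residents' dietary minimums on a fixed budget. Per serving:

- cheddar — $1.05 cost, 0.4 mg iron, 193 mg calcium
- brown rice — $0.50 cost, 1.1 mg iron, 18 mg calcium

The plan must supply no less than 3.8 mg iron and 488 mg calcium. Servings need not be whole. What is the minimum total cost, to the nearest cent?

This is a tiny linear program; its minimum lies at a vertex of the feasible set. List the vertices and price them.
cheddar only: max(3.8/0.4, 488/193) = 9.5 servings → $9.97.
brown rice only: max(3.8/1.1, 488/18) = 27.11 servings → $13.56.
cheddar + brown rice with both tight: 2.284 servings and 2.624 servings → $3.71.
So the least-cost plan costs $3.71.

$3.71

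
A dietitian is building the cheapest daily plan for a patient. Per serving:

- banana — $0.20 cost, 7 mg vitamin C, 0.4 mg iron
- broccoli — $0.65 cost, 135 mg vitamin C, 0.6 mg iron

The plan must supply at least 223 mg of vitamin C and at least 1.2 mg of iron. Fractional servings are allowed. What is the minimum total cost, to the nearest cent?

A basic optimal solution has at most two foods positive. Try each food alone and each pair with both targets met exactly.
banana only: max(223/7, 1.2/0.4) = 31.86 servings → $6.37.
broccoli only: max(223/135, 1.2/0.6) = 2 servings → $1.30.
banana + broccoli with both tight: 0.5663 servings and 1.622 servings → $1.17.
The minimum over all feasible corners is $1.17.

$1.17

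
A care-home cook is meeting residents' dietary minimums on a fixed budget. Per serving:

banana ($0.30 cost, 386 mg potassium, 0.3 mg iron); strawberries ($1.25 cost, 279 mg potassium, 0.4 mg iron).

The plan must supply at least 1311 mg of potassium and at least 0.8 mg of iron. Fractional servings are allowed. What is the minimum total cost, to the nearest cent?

banana only: max(1311/386, 0.8/0.3) = 3.396 servings → $1.02.
strawberries only: max(1311/279, 0.8/0.4) = 4.699 servings → $5.87.
banana + strawberries with both targets exact would need a negative amount; discard.
The minimum over all feasible corners is $1.02.

$1.02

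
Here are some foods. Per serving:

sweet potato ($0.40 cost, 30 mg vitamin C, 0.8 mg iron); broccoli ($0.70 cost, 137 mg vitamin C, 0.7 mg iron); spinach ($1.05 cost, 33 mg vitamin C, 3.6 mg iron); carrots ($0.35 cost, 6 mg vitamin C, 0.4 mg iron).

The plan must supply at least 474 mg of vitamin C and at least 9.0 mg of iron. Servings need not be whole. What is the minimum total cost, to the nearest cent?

$4.11

Minimising a linear cost over {vitamin C ≥ 474, iron ≥ 9.0, servings ≥ 0} — the optimum is at a vertex, using one or two foods.
sweet potato only: max(474/30, 9.0/0.8) = 15.8 servings → $6.32.
broccoli only: max(474/137, 9.0/0.7) = 12.86 servings → $9.00.
spinach only: max(474/33, 9.0/3.6) = 14.36 servings → $15.08.
carrots only: max(474/6, 9.0/0.4) = 79 servings → $27.65.
sweet potato + broccoli with both tight: 10.17 servings and 1.233 servings → $4.93.
sweet potato + spinach: the both-tight solution has a negative serving — not a feasible corner.
sweet potato + carrots: the both-tight solution has a negative serving — not a feasible corner.
broccoli + spinach with both tight: 2.998 servings and 1.917 servings → $4.11.
broccoli + carrots with both tight: 2.68 servings and 17.81 servings → $8.11.
spinach + carrots with both targets exact would need a negative amount; discard.
Cheapest feasible corner: $4.11.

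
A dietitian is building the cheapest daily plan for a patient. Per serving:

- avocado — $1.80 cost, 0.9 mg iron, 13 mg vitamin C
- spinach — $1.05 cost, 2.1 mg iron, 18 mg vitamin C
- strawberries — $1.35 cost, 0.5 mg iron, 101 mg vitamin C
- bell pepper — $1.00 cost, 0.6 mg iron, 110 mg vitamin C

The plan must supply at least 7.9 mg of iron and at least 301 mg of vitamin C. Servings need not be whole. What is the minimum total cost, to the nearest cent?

An LP optimum is at a vertex; with two nutrient constraints at most two foods are used. Check each candidate.
avocado only: max(7.9/0.9, 301/13) = 23.15 servings → $41.68.
spinach only: max(7.9/2.1, 301/18) = 16.72 servings → $17.56.
strawberries only: max(7.9/0.5, 301/101) = 15.8 servings → $21.33.
bell pepper only: max(7.9/0.6, 301/110) = 13.17 servings → $13.17.
avocado + spinach: intersection lies outside the first quadrant.
avocado + strawberries with both tight: 7.671 servings and 1.993 servings → $16.50.
avocado + bell pepper with both tight: 7.548 servings and 1.844 servings → $15.43.
spinach + strawberries with both tight: 3.188 servings and 2.412 servings → $6.60.
spinach + bell pepper with both tight: 3.126 servings and 2.225 servings → $5.51.
strawberries + bell pepper: the both-tight solution has a negative serving — not a feasible corner.
Cheapest feasible corner: $5.51.

$5.51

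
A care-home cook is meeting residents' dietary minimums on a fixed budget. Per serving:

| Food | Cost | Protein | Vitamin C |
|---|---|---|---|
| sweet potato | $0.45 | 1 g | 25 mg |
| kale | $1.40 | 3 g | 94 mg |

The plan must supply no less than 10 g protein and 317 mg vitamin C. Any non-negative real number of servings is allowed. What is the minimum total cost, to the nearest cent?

sweet potato only: max(10/1, 317/25) = 12.68 servings → $5.71.
kale only: max(10/3, 317/94) = 3.372 servings → $4.72.
sweet potato + kale with both targets exact would need a negative amount; discard.
The minimum over all feasible corners is $4.72.

$4.72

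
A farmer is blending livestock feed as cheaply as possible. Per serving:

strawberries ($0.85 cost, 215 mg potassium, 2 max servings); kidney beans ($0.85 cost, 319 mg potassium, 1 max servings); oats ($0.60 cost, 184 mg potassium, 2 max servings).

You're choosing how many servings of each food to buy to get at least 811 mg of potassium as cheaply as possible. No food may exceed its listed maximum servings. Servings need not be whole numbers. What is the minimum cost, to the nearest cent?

Cost per mg of potassium: kidney beans $0.0027, oats $0.0033, strawberries $0.0040.
Take 1 serving of kidney beans: +319.0 mg potassium for $0.85 (total $0.85, still need 492.0 mg).
Take 2 servings of oats: +368.0 mg potassium for $1.20 (total $2.05, still need 124.0 mg).
Take 0.5767 servings of strawberries: +124.0 mg potassium for $0.49 (total $2.54, still need 0.0 mg).
Greedy by cheapest-per-mg is optimal for a single linear constraint, so the minimum cost is $2.54.

$2.54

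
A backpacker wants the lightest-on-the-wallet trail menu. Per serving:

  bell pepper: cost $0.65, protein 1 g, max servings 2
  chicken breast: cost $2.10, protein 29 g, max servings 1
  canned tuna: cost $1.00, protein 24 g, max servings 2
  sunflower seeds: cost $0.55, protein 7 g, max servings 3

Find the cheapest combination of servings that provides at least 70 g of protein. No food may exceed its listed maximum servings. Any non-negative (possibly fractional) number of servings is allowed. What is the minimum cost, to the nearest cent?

$3.59

Cost per g of protein: canned tuna $0.0417, chicken breast $0.0724, sunflower seeds $0.0786, bell pepper $0.6500.
Take 2 servings of canned tuna: +48.0 g protein for $2.00 (total $2.00, still need 22.0 g).
Take 0.7586 servings of chicken breast: +22.0 g protein for $1.59 (total $3.59, still need 0.0 g).
Filling from the cheapest source first is optimal under one linear minimum: $3.59.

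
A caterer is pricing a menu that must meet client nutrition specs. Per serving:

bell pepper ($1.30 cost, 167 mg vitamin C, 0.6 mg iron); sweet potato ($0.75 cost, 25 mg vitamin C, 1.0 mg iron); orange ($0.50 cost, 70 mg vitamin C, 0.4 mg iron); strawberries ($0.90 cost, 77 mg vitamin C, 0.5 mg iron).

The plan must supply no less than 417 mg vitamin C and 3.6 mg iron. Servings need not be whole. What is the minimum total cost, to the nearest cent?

Check every corner: each single food scaled to meet both minima, and each pair solved so both constraints bind.
bell pepper only: max(417/167, 3.6/0.6) = 6 servings → $7.80.
sweet potato only: max(417/25, 3.6/1.0) = 16.68 servings → $12.51.
orange only: max(417/70, 3.6/0.4) = 9 servings → $4.50.
strawberries only: max(417/77, 3.6/0.5) = 7.2 servings → $6.48.
bell pepper + sweet potato with both tight: 2.151 servings and 2.309 servings → $4.53.
bell pepper + orange: intersection lies outside the first quadrant.
bell pepper + strawberries: the both-tight solution has a negative serving — not a feasible corner.
sweet potato + orange with both tight: 1.42 servings and 5.45 servings → $3.79.
sweet potato + strawberries with both tight: 1.065 servings and 5.07 servings → $5.36.
orange + strawberries: intersection lies outside the first quadrant.
The minimum over all feasible corners is $3.79.

$3.79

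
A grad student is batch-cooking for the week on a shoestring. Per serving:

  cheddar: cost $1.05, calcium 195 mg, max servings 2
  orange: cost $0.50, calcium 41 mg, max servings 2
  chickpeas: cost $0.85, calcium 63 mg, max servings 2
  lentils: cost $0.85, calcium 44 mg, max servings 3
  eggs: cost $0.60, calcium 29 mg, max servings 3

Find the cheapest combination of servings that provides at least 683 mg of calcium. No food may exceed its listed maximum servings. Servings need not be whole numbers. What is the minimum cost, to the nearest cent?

$6.44

Cost per mg of calcium: cheddar $0.0054, orange $0.0122, chickpeas $0.0135, lentils $0.0193, eggs $0.0207.
Take 2 servings of cheddar: +390.0 mg calcium for $2.10 (total $2.10, still need 293.0 mg).
Take 2 servings of orange: +82.0 mg calcium for $1.00 (total $3.10, still need 211.0 mg).
Take 2 servings of chickpeas: +126.0 mg calcium for $1.70 (total $4.80, still need 85.0 mg).
Take 1.932 servings of lentils: +85.0 mg calcium for $1.64 (total $6.44, still need 0.0 mg).
Greedy by cheapest-per-mg is optimal for a single linear constraint, so the minimum cost is $6.44.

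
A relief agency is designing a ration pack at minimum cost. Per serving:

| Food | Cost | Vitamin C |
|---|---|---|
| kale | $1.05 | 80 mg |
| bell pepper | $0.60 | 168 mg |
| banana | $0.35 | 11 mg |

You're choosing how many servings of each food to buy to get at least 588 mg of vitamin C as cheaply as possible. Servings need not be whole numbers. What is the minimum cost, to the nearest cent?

$2.10

Cost per mg of vitamin C: bell pepper $0.0036, kale $0.0131, banana $0.0318.
With no serving limits, use only bell pepper: 588 mg / 168 mg = 3.5 servings × $0.60 = $2.10.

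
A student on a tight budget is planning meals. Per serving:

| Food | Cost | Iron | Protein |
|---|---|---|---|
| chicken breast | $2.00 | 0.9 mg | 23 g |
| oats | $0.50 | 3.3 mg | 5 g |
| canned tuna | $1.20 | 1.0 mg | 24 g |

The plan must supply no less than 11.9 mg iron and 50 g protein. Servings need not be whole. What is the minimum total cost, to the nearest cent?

$3.29

An LP optimum is at a vertex; with two nutrient constraints at most two foods are used. Check each candidate.
chicken breast only: max(11.9/0.9, 50/23) = 13.22 servings → $26.44.
oats only: max(11.9/3.3, 50/5) = 10 servings → $5.00.
canned tuna only: max(11.9/1.0, 50/24) = 11.9 servings → $14.28.
chicken breast + oats with both tight: 1.478 servings and 3.203 servings → $4.56.
chicken breast + canned tuna with both targets exact would need a negative amount; discard.
oats + canned tuna with both tight: 3.175 servings and 1.422 servings → $3.29.
Cheapest feasible corner: $3.29.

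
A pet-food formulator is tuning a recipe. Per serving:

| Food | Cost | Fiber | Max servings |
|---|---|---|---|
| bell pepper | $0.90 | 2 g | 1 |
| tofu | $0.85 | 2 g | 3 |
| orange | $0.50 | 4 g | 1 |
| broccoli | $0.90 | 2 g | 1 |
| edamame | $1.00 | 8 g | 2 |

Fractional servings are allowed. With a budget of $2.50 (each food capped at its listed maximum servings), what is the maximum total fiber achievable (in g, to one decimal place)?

Fiber per dollar: orange 8, edamame 8, tofu 2.353, bell pepper 2.222, broccoli 2.222.
Take 1 serving of orange: spends $0.50, +4.0 g fiber (running total 4.0 g).
Take 2 servings of edamame: spends $2.00, +16.0 g fiber (running total 20.0 g).
Filling greedily by fiber-per-dollar is optimal for one linear limit, giving 20.0 g.

20.0 g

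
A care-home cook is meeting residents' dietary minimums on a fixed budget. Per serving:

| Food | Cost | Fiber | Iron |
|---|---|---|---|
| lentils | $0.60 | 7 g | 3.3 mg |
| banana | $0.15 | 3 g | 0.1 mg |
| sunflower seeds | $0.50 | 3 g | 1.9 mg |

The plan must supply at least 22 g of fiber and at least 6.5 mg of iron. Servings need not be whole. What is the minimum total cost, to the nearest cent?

For a min-cost LP with two ≥-constraints, a basic feasible solution has at most two positive variables.
lentils only: max(22/7, 6.5/3.3) = 3.143 servings → $1.89.
banana only: max(22/3, 6.5/0.1) = 65 servings → $9.75.
sunflower seeds only: max(22/3, 6.5/1.9) = 7.333 servings → $3.67.
lentils + banana with both tight: 1.88 servings and 2.946 servings → $1.57.
lentils + sunflower seeds with both targets exact would need a negative amount; discard.
banana + sunflower seeds with both tight: 4.13 servings and 3.204 servings → $2.22.
The minimum over all feasible corners is $1.57.

$1.57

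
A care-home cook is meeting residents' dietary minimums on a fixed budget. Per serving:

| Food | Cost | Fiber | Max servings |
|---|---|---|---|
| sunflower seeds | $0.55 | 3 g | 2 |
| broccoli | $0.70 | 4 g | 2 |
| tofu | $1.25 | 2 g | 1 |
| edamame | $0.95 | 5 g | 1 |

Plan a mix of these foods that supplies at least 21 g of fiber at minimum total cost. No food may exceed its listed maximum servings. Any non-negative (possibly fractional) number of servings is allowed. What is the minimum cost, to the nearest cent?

Cost per g of fiber: broccoli $0.1750, sunflower seeds $0.1833, edamame $0.1900, tofu $0.6250.
Take 2 servings of broccoli: +8.0 g fiber for $1.40 (total $1.40, still need 13.0 g).
Take 2 servings of sunflower seeds: +6.0 g fiber for $1.10 (total $2.50, still need 7.0 g).
Take 1 serving of edamame: +5.0 g fiber for $0.95 (total $3.45, still need 2.0 g).
Take 1 serving of tofu: +2.0 g fiber for $1.25 (total $4.70, still need 0.0 g).
Filling from the cheapest source first is optimal under one linear minimum: $4.70.

$4.70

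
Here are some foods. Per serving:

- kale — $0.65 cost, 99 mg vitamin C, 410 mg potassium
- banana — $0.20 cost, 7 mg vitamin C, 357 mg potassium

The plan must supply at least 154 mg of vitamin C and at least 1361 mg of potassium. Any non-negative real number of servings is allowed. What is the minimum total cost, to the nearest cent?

A basic optimal solution has at most two foods positive. Try each food alone and each pair with both targets met exactly.
kale only: max(154/99, 1361/410) = 3.32 servings → $2.16.
banana only: max(154/7, 1361/357) = 22 servings → $4.40.
kale + banana with both tight: 1.4 servings and 2.205 servings → $1.35.
The minimum over all feasible corners is $1.35.

$1.35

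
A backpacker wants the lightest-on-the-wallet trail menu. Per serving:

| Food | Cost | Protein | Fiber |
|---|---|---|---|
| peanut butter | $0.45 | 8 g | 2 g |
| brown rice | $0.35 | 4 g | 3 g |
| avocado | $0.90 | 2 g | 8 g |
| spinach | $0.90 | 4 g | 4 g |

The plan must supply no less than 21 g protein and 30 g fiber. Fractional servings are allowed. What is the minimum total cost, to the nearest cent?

Check every corner: each single food scaled to meet both minima, and each pair solved so both constraints bind.
peanut butter only: max(21/8, 30/2) = 15 servings → $6.75.
brown rice only: max(21/4, 30/3) = 10 servings → $3.50.
avocado only: max(21/2, 30/8) = 10.5 servings → $9.45.
spinach only: max(21/4, 30/4) = 7.5 servings → $6.75.
peanut butter + brown rice: intersection lies outside the first quadrant.
peanut butter + avocado with both tight: 1.8 servings and 3.3 servings → $3.78.
peanut butter + spinach: the both-tight solution has a negative serving — not a feasible corner.
brown rice + avocado with both tight: 4.154 servings and 2.192 servings → $3.43.
brown rice + spinach with both targets exact would need a negative amount; discard.
avocado + spinach with both tight: 1.5 servings and 4.5 servings → $5.40.
So the least-cost plan costs $3.43.

$3.43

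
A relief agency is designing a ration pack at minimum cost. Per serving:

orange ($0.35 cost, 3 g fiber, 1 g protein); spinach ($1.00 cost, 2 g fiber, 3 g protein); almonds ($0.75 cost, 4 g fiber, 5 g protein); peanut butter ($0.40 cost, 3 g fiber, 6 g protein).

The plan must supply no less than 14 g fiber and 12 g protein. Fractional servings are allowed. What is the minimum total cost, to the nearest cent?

$1.71

For a min-cost LP with two ≥-constraints, a basic feasible solution has at most two positive variables.
orange only: max(14/3, 12/1) = 12 servings → $4.20.
spinach only: max(14/2, 12/3) = 7 servings → $7.00.
almonds only: max(14/4, 12/5) = 3.5 servings → $2.62.
peanut butter only: max(14/3, 12/6) = 4.667 servings → $1.87.
orange + spinach with both tight: 2.571 servings and 3.143 servings → $4.04.
orange + almonds with both tight: 2 servings and 2 servings → $2.20.
orange + peanut butter with both tight: 3.2 servings and 1.467 servings → $1.71.
spinach + almonds: intersection lies outside the first quadrant.
spinach + peanut butter with both targets exact would need a negative amount; discard.
almonds + peanut butter: intersection lies outside the first quadrant.
The minimum over all feasible corners is $1.71.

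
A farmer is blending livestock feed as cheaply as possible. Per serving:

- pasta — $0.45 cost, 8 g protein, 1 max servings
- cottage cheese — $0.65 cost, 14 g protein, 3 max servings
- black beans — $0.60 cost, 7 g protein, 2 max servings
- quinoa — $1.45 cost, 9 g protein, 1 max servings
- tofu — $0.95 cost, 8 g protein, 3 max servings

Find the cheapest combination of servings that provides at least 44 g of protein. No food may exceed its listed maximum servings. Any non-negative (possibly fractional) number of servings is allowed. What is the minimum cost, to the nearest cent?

$2.06

Cost per g of protein: cottage cheese $0.0464, pasta $0.0563, black beans $0.0857, tofu $0.1187, quinoa $0.1611.
Take 3 servings of cottage cheese: +42.0 g protein for $1.95 (total $1.95, still need 2.0 g).
Take 0.25 servings of pasta: +2.0 g protein for $0.11 (total $2.06, still need 0.0 g).
Filling from the cheapest source first is optimal under one linear minimum: $2.06.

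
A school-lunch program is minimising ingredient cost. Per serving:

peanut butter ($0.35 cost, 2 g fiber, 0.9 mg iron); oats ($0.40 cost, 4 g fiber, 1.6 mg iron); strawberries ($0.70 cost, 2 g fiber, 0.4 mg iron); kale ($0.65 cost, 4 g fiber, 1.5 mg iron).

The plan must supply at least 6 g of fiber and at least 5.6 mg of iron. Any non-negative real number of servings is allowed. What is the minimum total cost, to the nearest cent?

$1.40

peanut butter only: max(6/2, 5.6/0.9) = 6.222 servings → $2.18.
oats only: max(6/4, 5.6/1.6) = 3.5 servings → $1.40.
strawberries only: max(6/2, 5.6/0.4) = 14 servings → $9.80.
kale only: max(6/4, 5.6/1.5) = 3.733 servings → $2.43.
peanut butter + oats with both targets exact would need a negative amount; discard.
peanut butter + strawberries with both targets exact would need a negative amount; discard.
peanut butter + kale: intersection lies outside the first quadrant.
oats + strawberries: intersection lies outside the first quadrant.
oats + kale: intersection lies outside the first quadrant.
strawberries + kale: the both-tight solution has a negative serving — not a feasible corner.
Cheapest feasible corner: $1.40.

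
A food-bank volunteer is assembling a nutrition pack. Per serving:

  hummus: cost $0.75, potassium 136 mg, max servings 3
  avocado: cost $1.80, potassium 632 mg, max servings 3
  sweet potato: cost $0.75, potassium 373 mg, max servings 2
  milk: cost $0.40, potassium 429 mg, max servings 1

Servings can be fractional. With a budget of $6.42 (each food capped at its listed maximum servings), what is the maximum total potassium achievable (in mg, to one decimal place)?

Potassium per dollar: milk 1072, sweet potato 497.3, avocado 351.1, hummus 181.3.
Take 1 serving of milk: spends $0.40, +429.0 mg potassium (running total 429.0 mg).
Take 2 servings of sweet potato: spends $1.50, +746.0 mg potassium (running total 1175.0 mg).
Take 2.511 servings of avocado: spends $4.52, +1587.0 mg potassium (running total 2762.0 mg).
Filling greedily by potassium-per-dollar is optimal for one linear limit, giving 2762.0 mg.

2762.0 mg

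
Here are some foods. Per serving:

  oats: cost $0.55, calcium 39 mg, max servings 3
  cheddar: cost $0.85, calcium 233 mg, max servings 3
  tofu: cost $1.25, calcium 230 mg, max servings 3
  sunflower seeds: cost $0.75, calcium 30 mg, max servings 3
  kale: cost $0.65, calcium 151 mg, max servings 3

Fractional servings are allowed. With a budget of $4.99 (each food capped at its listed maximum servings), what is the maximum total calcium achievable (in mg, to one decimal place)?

1242.2 mg

Calcium per dollar: cheddar 274.1, kale 232.3, tofu 184, oats 70.91, sunflower seeds 40.
Take 3 servings of cheddar: spends $2.55, +699.0 mg calcium (running total 699.0 mg).
Take 3 servings of kale: spends $1.95, +453.0 mg calcium (running total 1152.0 mg).
Take 0.392 servings of tofu: spends $0.49, +90.2 mg calcium (running total 1242.2 mg).
Filling greedily by calcium-per-dollar is optimal for one linear limit, giving 1242.2 mg.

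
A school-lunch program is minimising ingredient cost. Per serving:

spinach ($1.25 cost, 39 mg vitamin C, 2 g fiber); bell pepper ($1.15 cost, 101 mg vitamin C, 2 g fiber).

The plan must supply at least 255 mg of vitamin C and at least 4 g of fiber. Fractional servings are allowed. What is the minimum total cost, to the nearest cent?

For a min-cost LP with two ≥-constraints, a basic feasible solution has at most two positive variables.
spinach only: max(255/39, 4/2) = 6.538 servings → $8.17.
bell pepper only: max(255/101, 4/2) = 2.525 servings → $2.90.
spinach + bell pepper with both targets exact would need a negative amount; discard.
So the least-cost plan costs $2.90.

$2.90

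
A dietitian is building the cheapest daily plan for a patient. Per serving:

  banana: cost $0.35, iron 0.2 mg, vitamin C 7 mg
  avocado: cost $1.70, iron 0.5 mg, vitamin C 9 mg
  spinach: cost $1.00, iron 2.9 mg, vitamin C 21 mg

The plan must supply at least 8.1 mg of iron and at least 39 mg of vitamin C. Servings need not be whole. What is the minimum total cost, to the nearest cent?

Minimising a linear cost over {iron ≥ 8.1, vitamin C ≥ 39, servings ≥ 0} — the optimum is at a vertex, using one or two foods.
banana only: max(8.1/0.2, 39/7) = 40.5 servings → $14.18.
avocado only: max(8.1/0.5, 39/9) = 16.2 servings → $27.54.
spinach only: max(8.1/2.9, 39/21) = 2.793 servings → $2.79.
banana + avocado with both targets exact would need a negative amount; discard.
banana + spinach: the both-tight solution has a negative serving — not a feasible corner.
avocado + spinach: intersection lies outside the first quadrant.
Cheapest feasible corner: $2.79.

$2.79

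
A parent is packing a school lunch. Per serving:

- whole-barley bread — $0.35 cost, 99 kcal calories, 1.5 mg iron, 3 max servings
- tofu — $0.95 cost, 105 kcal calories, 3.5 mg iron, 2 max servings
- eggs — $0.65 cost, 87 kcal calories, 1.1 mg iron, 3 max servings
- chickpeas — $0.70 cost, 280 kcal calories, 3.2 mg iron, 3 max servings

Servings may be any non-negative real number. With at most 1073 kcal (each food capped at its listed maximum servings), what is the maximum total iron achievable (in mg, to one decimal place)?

18.3 mg

Iron per kcal: tofu 0.03333, whole-barley bread 0.01515, eggs 0.01264, chickpeas 0.01143.
Take 2 servings of tofu: uses 210 kcal, +7.0 mg iron (running total 7.0 mg).
Take 3 servings of whole-barley bread: uses 297 kcal, +4.5 mg iron (running total 11.5 mg).
Take 3 servings of eggs: uses 261 kcal, +3.3 mg iron (running total 14.8 mg).
Take 1.089 servings of chickpeas: uses 305 kcal, +3.5 mg iron (running total 18.3 mg).
Greedy by best ratio exhausts the calories allowance optimally: 18.3 mg.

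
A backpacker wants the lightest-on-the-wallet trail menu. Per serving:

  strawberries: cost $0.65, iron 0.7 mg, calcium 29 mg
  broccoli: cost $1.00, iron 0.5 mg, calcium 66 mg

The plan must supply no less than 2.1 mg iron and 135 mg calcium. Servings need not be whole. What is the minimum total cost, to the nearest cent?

$2.52

strawberries only: max(2.1/0.7, 135/29) = 4.655 servings → $3.03.
broccoli only: max(2.1/0.5, 135/66) = 4.2 servings → $4.20.
strawberries + broccoli with both tight: 2.243 servings and 1.06 servings → $2.52.
So the least-cost plan costs $2.52.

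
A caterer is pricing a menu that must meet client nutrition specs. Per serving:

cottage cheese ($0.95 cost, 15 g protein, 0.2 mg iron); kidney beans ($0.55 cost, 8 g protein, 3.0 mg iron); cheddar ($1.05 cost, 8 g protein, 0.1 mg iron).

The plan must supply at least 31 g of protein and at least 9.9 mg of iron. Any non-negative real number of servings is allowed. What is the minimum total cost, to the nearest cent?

$2.11

This is a tiny linear program; its minimum lies at a vertex of the feasible set. List the vertices and price them.
cottage cheese only: max(31/15, 9.9/0.2) = 49.5 servings → $47.02.
kidney beans only: max(31/8, 9.9/3.0) = 3.875 servings → $2.13.
cheddar only: max(31/8, 9.9/0.1) = 99 servings → $103.95.
cottage cheese + kidney beans with both tight: 0.318 servings and 3.279 servings → $2.11.
cottage cheese + cheddar: intersection lies outside the first quadrant.
kidney beans + cheddar with both tight: 3.28 servings and 0.5948 servings → $2.43.
The minimum over all feasible corners is $2.11.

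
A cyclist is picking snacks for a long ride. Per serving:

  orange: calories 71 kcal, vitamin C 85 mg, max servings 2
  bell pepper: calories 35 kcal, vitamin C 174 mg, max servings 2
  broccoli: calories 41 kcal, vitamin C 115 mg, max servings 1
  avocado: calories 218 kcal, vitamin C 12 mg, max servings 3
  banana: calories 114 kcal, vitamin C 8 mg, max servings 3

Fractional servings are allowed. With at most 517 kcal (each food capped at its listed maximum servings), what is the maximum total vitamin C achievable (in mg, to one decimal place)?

Vitamin C per kcal: bell pepper 4.971, broccoli 2.805, orange 1.197, banana 0.07018, avocado 0.05505.
Take 2 servings of bell pepper: uses 70 kcal, +348.0 mg vitamin C (running total 348.0 mg).
Take 1 serving of broccoli: uses 41 kcal, +115.0 mg vitamin C (running total 463.0 mg).
Take 2 servings of orange: uses 142 kcal, +170.0 mg vitamin C (running total 633.0 mg).
Take 2.316 servings of banana: uses 264 kcal, +18.5 mg vitamin C (running total 651.5 mg).
Greedy by best ratio exhausts the calories allowance optimally: 651.5 mg.

651.5 mg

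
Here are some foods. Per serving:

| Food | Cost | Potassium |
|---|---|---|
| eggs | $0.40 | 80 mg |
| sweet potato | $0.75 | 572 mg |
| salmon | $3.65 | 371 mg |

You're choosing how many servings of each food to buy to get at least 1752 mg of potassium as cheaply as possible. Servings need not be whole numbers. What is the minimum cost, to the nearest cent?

$2.30

Cost per mg of potassium: sweet potato $0.0013, eggs $0.0050, salmon $0.0098.
With no serving limits, use only sweet potato: 1752 mg / 572 mg = 3.063 servings × $0.75 = $2.30.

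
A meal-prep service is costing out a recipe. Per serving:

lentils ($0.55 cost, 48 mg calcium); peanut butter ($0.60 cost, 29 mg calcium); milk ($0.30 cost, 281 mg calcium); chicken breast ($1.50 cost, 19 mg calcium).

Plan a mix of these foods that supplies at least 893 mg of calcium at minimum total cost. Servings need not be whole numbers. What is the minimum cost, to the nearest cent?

$0.95

Cost per mg of calcium: milk $0.0011, lentils $0.0115, peanut butter $0.0207, chicken breast $0.0789.
With no serving limits, use only milk: 893 mg / 281 mg = 3.178 servings × $0.30 = $0.95.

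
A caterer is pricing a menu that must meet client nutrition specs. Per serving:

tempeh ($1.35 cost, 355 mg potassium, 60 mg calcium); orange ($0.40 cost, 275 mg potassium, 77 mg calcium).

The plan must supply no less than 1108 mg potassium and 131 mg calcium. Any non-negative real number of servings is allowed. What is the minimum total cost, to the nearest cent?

$1.61

With two linear requirements the optimum uses one or two foods; enumerate the corners.
tempeh only: max(1108/355, 131/60) = 3.121 servings → $4.21.
orange only: max(1108/275, 131/77) = 4.029 servings → $1.61.
tempeh + orange: the both-tight solution has a negative serving — not a feasible corner.
So the least-cost plan costs $1.61.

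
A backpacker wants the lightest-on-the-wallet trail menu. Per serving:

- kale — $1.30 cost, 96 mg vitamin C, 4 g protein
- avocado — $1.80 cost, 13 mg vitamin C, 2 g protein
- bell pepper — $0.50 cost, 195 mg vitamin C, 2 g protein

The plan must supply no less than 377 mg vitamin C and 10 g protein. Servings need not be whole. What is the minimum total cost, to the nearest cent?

This is a tiny linear program; its minimum lies at a vertex of the feasible set. List the vertices and price them.
kale only: max(377/96, 10/4) = 3.927 servings → $5.11.
avocado only: max(377/13, 10/2) = 29 servings → $52.20.
bell pepper only: max(377/195, 10/2) = 5 servings → $2.50.
kale + avocado: the both-tight solution has a negative serving — not a feasible corner.
kale + bell pepper with both tight: 2.034 servings and 0.932 servings → $3.11.
avocado + bell pepper with both tight: 3.286 servings and 1.714 servings → $6.77.
So the least-cost plan costs $2.50.

$2.50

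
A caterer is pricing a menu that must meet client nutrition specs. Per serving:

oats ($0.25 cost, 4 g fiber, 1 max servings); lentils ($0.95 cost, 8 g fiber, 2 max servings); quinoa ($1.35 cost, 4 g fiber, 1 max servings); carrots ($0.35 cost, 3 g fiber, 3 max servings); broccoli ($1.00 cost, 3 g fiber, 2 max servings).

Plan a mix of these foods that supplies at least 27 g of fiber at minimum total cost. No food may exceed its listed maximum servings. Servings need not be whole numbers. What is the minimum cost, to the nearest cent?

Cost per g of fiber: oats $0.0625, carrots $0.1167, lentils $0.1187, broccoli $0.3333, quinoa $0.3375.
Take 1 serving of oats: +4.0 g fiber for $0.25 (total $0.25, still need 23.0 g).
Take 3 servings of carrots: +9.0 g fiber for $1.05 (total $1.30, still need 14.0 g).
Take 1.75 servings of lentils: +14.0 g fiber for $1.66 (total $2.96, still need 0.0 g).
Greedy by cheapest-per-g is optimal for a single linear constraint, so the minimum cost is $2.96.

$2.96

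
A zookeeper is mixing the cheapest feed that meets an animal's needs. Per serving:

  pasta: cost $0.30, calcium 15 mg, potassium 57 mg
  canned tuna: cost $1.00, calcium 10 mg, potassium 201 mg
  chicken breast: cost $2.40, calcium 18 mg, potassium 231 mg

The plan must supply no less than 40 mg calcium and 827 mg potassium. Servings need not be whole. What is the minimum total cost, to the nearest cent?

$4.11

Check every corner: each single food scaled to meet both minima, and each pair solved so both constraints bind.
pasta only: max(40/15, 827/57) = 14.51 servings → $4.35.
canned tuna only: max(40/10, 827/201) = 4.114 servings → $4.11.
chicken breast only: max(40/18, 827/231) = 3.58 servings → $8.59.
pasta + canned tuna: the both-tight solution has a negative serving — not a feasible corner.
pasta + chicken breast with both targets exact would need a negative amount; discard.
canned tuna + chicken breast: intersection lies outside the first quadrant.
So the least-cost plan costs $4.11.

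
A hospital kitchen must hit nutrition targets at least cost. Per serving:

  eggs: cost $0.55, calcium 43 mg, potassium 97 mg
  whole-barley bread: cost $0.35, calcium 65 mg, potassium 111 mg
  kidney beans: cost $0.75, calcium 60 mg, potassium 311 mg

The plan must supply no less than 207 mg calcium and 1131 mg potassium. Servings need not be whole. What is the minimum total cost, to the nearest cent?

Minimising a linear cost over {calcium ≥ 207, potassium ≥ 1131, servings ≥ 0} — the optimum is at a vertex, using one or two foods.
eggs only: max(207/43, 1131/97) = 11.66 servings → $6.41.
whole-barley bread only: max(207/65, 1131/111) = 10.19 servings → $3.57.
kidney beans only: max(207/60, 1131/311) = 3.637 servings → $2.73.
eggs + whole-barley bread: intersection lies outside the first quadrant.
eggs + kidney beans: the both-tight solution has a negative serving — not a feasible corner.
whole-barley bread + kidney beans: the both-tight solution has a negative serving — not a feasible corner.
Cheapest feasible corner: $2.73.

$2.73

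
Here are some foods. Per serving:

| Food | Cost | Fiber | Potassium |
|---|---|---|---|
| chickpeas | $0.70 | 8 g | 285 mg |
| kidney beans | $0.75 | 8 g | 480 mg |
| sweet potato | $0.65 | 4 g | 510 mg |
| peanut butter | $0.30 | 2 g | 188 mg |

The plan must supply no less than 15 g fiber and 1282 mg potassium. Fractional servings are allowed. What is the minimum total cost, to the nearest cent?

chickpeas only: max(15/8, 1282/285) = 4.498 servings → $3.15.
kidney beans only: max(15/8, 1282/480) = 2.671 servings → $2.00.
sweet potato only: max(15/4, 1282/510) = 3.75 servings → $2.44.
peanut butter only: max(15/2, 1282/188) = 7.5 servings → $2.25.
chickpeas + kidney beans with both targets exact would need a negative amount; discard.
chickpeas + sweet potato with both tight: 0.8578 servings and 2.034 servings → $1.92.
chickpeas + peanut butter with both tight: 0.2741 servings and 6.404 servings → $2.11.
kidney beans + sweet potato with both tight: 1.168 servings and 1.415 servings → $1.80.
kidney beans + peanut butter with both tight: 0.4706 servings and 5.618 servings → $2.04.
sweet potato + peanut butter with both targets exact would need a negative amount; discard.
The minimum over all feasible corners is $1.80.

$1.80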